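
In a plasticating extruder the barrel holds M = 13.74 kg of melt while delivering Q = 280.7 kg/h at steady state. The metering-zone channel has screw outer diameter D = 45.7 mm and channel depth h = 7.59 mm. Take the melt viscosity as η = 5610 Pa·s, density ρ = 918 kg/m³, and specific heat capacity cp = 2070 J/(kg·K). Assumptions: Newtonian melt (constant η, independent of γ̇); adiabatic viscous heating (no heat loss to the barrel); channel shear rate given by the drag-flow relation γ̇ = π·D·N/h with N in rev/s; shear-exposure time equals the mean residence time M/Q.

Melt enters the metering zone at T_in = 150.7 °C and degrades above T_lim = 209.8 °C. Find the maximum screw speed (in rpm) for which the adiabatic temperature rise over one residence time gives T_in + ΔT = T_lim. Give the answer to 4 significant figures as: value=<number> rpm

value=33.81 rpm

Q_s = Q / 3600 = 280.7 / 3600 = 0.0779722 kg/s
Mean residence time: t_res = M/Q_s = 13.74 kg / 0.0779722 kg/s = 176.217 s
Convert to metres: D = 0.0457 m, h = 0.00759 m
ΔT_a = T_lim − T_in = 209.8 °C − 150.7 °C = 59.1 K
γ̇_max² = ΔT_a·ρ·cp / (η·t_res) = [59.1 × 918 × 2070] / [5610 × 176.217] = 113.603 s⁻²
γ̇_max = √113.603 = 10.6585 s⁻¹
N_max = γ̇_max h / (πD) = 10.6585·0.00759/(π·0.0457) = 0.56347 rev/s → ×60 = 33.8082 rpm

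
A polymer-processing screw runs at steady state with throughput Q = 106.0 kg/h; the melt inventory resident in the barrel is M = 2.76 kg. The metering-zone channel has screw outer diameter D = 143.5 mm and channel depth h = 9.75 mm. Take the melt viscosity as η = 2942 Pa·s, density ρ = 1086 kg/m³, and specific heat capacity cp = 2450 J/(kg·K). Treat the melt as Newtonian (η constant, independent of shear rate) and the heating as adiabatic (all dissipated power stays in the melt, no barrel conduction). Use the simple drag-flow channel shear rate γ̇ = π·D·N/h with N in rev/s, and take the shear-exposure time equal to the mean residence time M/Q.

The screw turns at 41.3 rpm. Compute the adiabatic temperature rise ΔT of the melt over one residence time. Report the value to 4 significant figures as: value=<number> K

Convert throughput: Q = 106.0 kg/h = 106.0/3600 = 0.0294444 kg/s
t_res = M / Q_s = 2.76 / 0.0294444 = 93.7358 s
Convert to SI: D = 0.1435 m, h = 0.00975 m, N = 41.3/60 = 0.688333 rev/s
γ̇ = π D N / h = (π)(0.1435)(0.688333) / 0.00975 = 31.827 s⁻¹
ΔT = η·γ̇²·t_res/(ρ·cp) = [2942 × 31.827² × 93.7358] / [1086 × 2450] = 104.989 K

value=105.0 K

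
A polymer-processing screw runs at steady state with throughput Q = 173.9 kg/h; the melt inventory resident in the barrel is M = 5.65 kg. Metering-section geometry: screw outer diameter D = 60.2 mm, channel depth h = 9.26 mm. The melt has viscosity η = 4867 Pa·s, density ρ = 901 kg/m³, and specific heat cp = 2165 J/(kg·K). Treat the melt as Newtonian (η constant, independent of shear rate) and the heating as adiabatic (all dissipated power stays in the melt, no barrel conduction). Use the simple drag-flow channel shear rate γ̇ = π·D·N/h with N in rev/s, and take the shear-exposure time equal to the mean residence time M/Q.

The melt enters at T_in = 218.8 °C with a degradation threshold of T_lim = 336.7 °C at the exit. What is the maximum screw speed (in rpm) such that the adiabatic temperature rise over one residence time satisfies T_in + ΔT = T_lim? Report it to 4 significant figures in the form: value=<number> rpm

Q_s = Q / 3600 = 173.9 / 3600 = 0.0483056 kg/s
t_res = M / Q_s = 5.65 ÷ 0.0483056 = 116.964 s
D = 60.2 mm = 0.0602 m;  h = 9.26 mm = 0.00926 m
ΔT_a = T_lim − T_in = 336.7 °C − 218.8 °C = 117.9 K
Invert ΔT = ηγ̇²t_res/(ρcp) for γ̇: γ̇_max² = ΔT_a ρ cp / (η t_res) = 117.9·901·2165 / (4867·116.964) = 404.002 s⁻²
Take the square root: γ̇_max = √(404.002) = 20.0998 s⁻¹
N_max = γ̇_max·h / (π·D) = 20.0998 · 0.00926 / (π · 0.0602) = 0.984139 rev/s = 59.0483 rpm

value=59.05 rpm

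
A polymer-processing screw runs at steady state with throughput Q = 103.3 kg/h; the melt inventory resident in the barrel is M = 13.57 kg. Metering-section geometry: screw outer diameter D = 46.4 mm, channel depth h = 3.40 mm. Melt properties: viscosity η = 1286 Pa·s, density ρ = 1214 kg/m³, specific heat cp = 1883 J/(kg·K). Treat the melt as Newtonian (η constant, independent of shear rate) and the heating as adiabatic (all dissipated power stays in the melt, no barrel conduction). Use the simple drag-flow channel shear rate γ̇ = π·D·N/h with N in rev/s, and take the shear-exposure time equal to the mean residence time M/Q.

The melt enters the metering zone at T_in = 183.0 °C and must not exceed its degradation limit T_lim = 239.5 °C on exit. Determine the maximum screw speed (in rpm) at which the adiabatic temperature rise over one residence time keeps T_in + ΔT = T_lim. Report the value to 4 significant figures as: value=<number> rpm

Throughput in SI: Q_s = 103.3 kg/h ÷ 3600 s/h = 0.0286944 kg/s
Mean residence time: t_res = M/Q_s = 13.57 kg / 0.0286944 kg/s = 472.914 s
Geometry in SI: D = 46.4 mm → 0.0464 m, h = 3.40 mm → 0.0034 m
ΔT_a = T_lim − T_in = 239.5 − 183.0 = 56.5 K
Invert ΔT = ηγ̇²t_res/(ρcp) for γ̇: γ̇_max² = ΔT_a ρ cp / (η t_res) = 56.5·1214·1883 / (1286·472.914) = 212.371 s⁻²
Take the square root: γ̇_max = √(212.371) = 14.5729 s⁻¹
Solve γ̇ = πDN/h for N: N_max = γ̇_max·h/(π·D) = 14.5729 × 0.0034 / (π × 0.0464) = 0.339906 rev/s = 20.3943 rpm

value=20.39 rpm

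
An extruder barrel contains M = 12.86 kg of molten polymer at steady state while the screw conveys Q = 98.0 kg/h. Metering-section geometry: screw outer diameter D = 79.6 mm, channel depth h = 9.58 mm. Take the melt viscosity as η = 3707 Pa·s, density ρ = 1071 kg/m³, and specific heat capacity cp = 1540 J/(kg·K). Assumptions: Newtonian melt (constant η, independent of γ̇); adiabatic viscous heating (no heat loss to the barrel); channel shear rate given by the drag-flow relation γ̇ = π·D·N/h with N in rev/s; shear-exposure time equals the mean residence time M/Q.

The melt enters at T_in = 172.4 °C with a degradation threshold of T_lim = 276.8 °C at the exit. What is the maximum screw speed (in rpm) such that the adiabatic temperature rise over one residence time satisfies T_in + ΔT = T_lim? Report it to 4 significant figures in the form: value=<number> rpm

Throughput in SI: Q_s = 98.0 kg/h ÷ 3600 s/h = 0.0272222 kg/s
t_res = M / Q_s = 12.86 ÷ 0.0272222 = 472.408 s
D = 79.6 mm = 0.0796 m;  h = 9.58 mm = 0.00958 m
Allowable rise: ΔT_a = T_lim − T_in = 276.8 − 172.4 = 104.4 K
Invert ΔT = ηγ̇²t_res/(ρcp) for γ̇: γ̇_max² = ΔT_a ρ cp / (η t_res) = 104.4·1071·1540 / (3707·472.408) = 98.3265 s⁻²
γ̇_max = √98.3265 = 9.91597 s⁻¹
Solve γ̇ = πDN/h for N: N_max = γ̇_max·h/(π·D) = 9.91597 × 0.00958 / (π × 0.0796) = 0.379873 rev/s = 22.7924 rpm

value=22.79 rpm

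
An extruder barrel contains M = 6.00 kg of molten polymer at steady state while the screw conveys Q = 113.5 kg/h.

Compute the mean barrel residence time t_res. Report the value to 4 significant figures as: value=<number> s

Convert throughput: Q = 113.5 kg/h = 113.5/3600 = 0.0315278 kg/s
Mean residence time: t_res = M/Q_s = 6.00 kg / 0.0315278 kg/s = 190.308 s

value=190.3 s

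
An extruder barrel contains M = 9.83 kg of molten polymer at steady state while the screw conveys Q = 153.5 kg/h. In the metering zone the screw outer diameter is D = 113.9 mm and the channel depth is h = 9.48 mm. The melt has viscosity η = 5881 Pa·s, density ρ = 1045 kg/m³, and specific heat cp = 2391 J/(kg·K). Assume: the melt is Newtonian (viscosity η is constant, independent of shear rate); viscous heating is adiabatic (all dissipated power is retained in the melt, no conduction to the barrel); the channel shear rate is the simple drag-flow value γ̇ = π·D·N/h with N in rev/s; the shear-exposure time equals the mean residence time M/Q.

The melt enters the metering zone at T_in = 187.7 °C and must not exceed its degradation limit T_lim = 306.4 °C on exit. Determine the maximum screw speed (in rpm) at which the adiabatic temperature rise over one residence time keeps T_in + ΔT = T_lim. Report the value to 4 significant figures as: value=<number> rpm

Convert throughput: Q = 153.5 kg/h = 153.5/3600 = 0.0426389 kg/s
t_res = M / Q_s = 9.83 ÷ 0.0426389 = 230.541 s
Convert to metres: D = 0.1139 m, h = 0.00948 m
ΔT_a = T_lim − T_in = 306.4 °C − 187.7 °C = 118.7 K
Invert ΔT = ηγ̇²t_res/(ρcp) for γ̇: γ̇_max² = ΔT_a ρ cp / (η t_res) = 118.7·1045·2391 / (5881·230.541) = 218.75 s⁻²
γ̇_max = sqrt(218.75) = 14.7902 s⁻¹
Solve γ̇ = πDN/h for N: N_max = γ̇_max·h/(π·D) = 14.7902 × 0.00948 / (π × 0.1139) = 0.39184 rev/s = 23.5104 rpm

value=23.51 rpm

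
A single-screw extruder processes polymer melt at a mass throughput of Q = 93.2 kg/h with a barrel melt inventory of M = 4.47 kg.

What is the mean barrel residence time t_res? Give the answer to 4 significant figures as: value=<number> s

Convert throughput: Q = 93.2 kg/h = 93.2/3600 = 0.0258889 kg/s
t_res = M / Q_s = 4.47 ÷ 0.0258889 = 172.661 s

value=172.7 s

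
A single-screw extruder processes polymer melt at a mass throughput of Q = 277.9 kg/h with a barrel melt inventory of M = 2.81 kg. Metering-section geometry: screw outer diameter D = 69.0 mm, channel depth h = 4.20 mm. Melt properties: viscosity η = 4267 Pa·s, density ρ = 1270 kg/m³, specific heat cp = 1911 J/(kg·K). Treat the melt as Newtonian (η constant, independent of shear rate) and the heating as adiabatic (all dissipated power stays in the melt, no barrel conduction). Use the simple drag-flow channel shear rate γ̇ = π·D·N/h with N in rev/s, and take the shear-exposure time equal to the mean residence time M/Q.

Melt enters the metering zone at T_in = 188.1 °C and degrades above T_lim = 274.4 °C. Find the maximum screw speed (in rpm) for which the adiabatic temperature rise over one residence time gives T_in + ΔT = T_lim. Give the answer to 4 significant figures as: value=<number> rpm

value=42.69 rpm

Q_s = Q / 3600 = 277.9 / 3600 = 0.0771944 kg/s
Mean residence time: t_res = M/Q_s = 2.81 kg / 0.0771944 kg/s = 36.4016 s
Convert to metres: D = 0.069 m, h = 0.0042 m
Allowable rise: ΔT_a = T_lim − T_in = 274.4 − 188.1 = 86.3 K
γ̇_max² = ΔT_a·ρ·cp/(η·t_res) = 86.3·1270·1911/(4267·36.4016) = 1348.44 s⁻²
Take the square root: γ̇_max = √(1348.44) = 36.7211 s⁻¹
N_max = γ̇_max·h / (π·D) = 36.7211 · 0.0042 / (π · 0.069) = 0.711486 rev/s = 42.6892 rpm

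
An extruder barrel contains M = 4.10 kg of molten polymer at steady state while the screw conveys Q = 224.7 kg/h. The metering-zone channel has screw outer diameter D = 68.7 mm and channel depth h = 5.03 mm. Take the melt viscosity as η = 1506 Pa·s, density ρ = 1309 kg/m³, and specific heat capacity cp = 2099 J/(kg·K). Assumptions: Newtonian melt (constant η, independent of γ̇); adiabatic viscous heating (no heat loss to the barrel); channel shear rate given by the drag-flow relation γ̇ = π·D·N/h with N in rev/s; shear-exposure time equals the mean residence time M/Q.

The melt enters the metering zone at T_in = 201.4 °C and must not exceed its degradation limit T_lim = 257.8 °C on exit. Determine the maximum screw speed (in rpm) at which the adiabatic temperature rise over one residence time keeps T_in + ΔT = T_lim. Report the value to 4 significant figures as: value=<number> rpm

Convert throughput: Q = 224.7 kg/h = 224.7/3600 = 0.0624167 kg/s
t_res = M / Q_s = 4.10 / 0.0624167 = 65.6876 s
Convert to metres: D = 0.0687 m, h = 0.00503 m
ΔT_a = T_lim − T_in = 257.8 − 201.4 = 56.4 K
Invert ΔT = ηγ̇²t_res/(ρcp) for γ̇: γ̇_max² = ΔT_a ρ cp / (η t_res) = 56.4·1309·2099 / (1506·65.6876) = 1566.47 s⁻²
γ̇_max = √1566.47 = 39.5787 s⁻¹
N_max = γ̇_max h / (πD) = 39.5787·0.00503/(π·0.0687) = 0.922408 rev/s → ×60 = 55.3445 rpm

value=55.34 rpm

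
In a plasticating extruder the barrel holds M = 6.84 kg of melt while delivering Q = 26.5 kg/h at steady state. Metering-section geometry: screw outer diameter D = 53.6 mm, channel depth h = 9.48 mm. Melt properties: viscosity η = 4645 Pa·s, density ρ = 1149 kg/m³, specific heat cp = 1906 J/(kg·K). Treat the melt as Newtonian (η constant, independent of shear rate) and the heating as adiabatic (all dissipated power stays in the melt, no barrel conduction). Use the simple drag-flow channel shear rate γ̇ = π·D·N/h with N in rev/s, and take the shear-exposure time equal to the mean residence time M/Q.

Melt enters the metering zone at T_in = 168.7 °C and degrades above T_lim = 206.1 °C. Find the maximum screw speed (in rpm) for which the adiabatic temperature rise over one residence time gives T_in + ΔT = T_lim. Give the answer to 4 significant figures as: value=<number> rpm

Q_s = Q / 3600 = 26.5 / 3600 = 0.00736111 kg/s
t_res = M / Q_s = 6.84 ÷ 0.00736111 = 929.208 s
Geometry in SI: D = 53.6 mm → 0.0536 m, h = 9.48 mm → 0.00948 m
ΔT_a = T_lim − T_in = 206.1 − 168.7 = 37.4 K
γ̇_max² = ΔT_a·ρ·cp/(η·t_res) = 37.4·1149·1906/(4645·929.208) = 18.9765 s⁻²
Take the square root: γ̇_max = √(18.9765) = 4.3562 s⁻¹
N_max = γ̇_max h / (πD) = 4.3562·0.00948/(π·0.0536) = 0.245246 rev/s → ×60 = 14.7148 rpm

value=14.71 rpm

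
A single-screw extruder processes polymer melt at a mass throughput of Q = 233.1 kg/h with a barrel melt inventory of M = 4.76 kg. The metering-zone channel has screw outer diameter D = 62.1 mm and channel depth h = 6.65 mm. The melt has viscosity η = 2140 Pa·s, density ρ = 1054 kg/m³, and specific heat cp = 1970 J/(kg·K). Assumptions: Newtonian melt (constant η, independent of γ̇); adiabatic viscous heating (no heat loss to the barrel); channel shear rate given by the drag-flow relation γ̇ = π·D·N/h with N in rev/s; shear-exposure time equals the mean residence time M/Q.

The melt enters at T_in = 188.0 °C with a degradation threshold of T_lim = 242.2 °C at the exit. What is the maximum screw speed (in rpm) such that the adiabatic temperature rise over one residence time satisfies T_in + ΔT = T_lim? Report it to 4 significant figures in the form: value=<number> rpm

value=54.70 rpm

Throughput in SI: Q_s = 233.1 kg/h ÷ 3600 s/h = 0.06475 kg/s
Mean residence time: t_res = M/Q_s = 4.76 kg / 0.06475 kg/s = 73.5135 s
Geometry in SI: D = 62.1 mm → 0.0621 m, h = 6.65 mm → 0.00665 m
ΔT_a = T_lim − T_in = 242.2 − 188.0 = 54.2 K
Invert ΔT = ηγ̇²t_res/(ρcp) for γ̇: γ̇_max² = ΔT_a ρ cp / (η t_res) = 54.2·1054·1970 / (2140·73.5135) = 715.361 s⁻²
Take the square root: γ̇_max = √(715.361) = 26.7462 s⁻¹
Solve γ̇ = πDN/h for N: N_max = γ̇_max·h/(π·D) = 26.7462 × 0.00665 / (π × 0.0621) = 0.911681 rev/s = 54.7008 rpm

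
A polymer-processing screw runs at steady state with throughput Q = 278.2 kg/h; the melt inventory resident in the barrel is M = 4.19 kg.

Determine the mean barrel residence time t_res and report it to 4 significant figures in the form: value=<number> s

value=54.22 s

Q_s = Q / 3600 = 278.2 / 3600 = 0.0772778 kg/s
t_res = M / Q_s = 4.19 / 0.0772778 = 54.22 s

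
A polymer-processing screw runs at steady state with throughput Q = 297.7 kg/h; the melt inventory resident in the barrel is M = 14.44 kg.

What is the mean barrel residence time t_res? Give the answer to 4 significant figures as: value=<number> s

value=174.6 s

Convert throughput: Q = 297.7 kg/h = 297.7/3600 = 0.0826944 kg/s
Mean residence time: t_res = M/Q_s = 14.44 kg / 0.0826944 kg/s = 174.619 s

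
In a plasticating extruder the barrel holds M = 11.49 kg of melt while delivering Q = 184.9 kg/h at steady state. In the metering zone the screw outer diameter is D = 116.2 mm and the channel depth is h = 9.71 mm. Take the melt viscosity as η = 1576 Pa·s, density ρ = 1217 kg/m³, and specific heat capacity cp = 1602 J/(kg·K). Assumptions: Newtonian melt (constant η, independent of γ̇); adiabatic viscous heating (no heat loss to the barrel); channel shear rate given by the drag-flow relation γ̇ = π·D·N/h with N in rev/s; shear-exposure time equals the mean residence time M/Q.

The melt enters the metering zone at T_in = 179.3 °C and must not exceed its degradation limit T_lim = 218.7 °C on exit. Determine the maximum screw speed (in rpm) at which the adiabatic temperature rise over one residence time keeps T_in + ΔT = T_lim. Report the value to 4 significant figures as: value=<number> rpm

value=23.56 rpm

Throughput in SI: Q_s = 184.9 kg/h ÷ 3600 s/h = 0.0513611 kg/s
t_res = M / Q_s = 11.49 ÷ 0.0513611 = 223.71 s
Convert to metres: D = 0.1162 m, h = 0.00971 m
Allowable rise: ΔT_a = T_lim − T_in = 218.7 − 179.3 = 39.4 K
γ̇_max² = ΔT_a·ρ·cp / (η·t_res) = [39.4 × 1217 × 1602] / [1576 × 223.71] = 217.875 s⁻²
γ̇_max = sqrt(217.875) = 14.7606 s⁻¹
Solve γ̇ = πDN/h for N: N_max = γ̇_max·h/(π·D) = 14.7606 × 0.00971 / (π × 0.1162) = 0.392615 rev/s = 23.5569 rpm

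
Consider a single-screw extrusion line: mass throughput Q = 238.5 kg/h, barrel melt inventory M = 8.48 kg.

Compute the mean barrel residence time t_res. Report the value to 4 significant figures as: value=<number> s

Throughput in SI: Q_s = 238.5 kg/h ÷ 3600 s/h = 0.06625 kg/s
Mean residence time: t_res = M/Q_s = 8.48 kg / 0.06625 kg/s = 128 s

value=128.0 s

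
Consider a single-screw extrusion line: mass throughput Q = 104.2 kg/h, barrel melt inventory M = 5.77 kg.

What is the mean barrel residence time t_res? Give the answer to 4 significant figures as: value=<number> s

value=199.3 s

Q_s = Q / 3600 = 104.2 / 3600 = 0.0289444 kg/s
t_res = M / Q_s = 5.77 / 0.0289444 = 199.347 s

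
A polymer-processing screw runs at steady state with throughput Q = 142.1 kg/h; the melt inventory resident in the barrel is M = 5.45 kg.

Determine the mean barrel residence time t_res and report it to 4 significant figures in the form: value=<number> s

Q_s = Q / 3600 = 142.1 / 3600 = 0.0394722 kg/s
Mean residence time: t_res = M/Q_s = 5.45 kg / 0.0394722 kg/s = 138.072 s

value=138.1 s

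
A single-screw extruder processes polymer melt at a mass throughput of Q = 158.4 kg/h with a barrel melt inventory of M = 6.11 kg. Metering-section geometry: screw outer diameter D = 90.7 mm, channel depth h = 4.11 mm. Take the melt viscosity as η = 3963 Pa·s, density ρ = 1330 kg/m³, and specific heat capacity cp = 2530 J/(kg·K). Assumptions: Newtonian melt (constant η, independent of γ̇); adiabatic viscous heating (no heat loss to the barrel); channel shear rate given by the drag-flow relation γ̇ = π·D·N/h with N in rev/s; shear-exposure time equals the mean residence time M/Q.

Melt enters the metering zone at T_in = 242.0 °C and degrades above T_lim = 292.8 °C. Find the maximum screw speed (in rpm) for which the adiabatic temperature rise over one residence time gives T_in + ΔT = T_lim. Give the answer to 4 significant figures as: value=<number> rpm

value=15.25 rpm

Q_s = Q / 3600 = 158.4 / 3600 = 0.044 kg/s
t_res = M / Q_s = 6.11 ÷ 0.044 = 138.864 s
D = 90.7 mm = 0.0907 m;  h = 4.11 mm = 0.00411 m
ΔT_a = T_lim − T_in = 292.8 − 242.0 = 50.8 K
γ̇_max² = ΔT_a·ρ·cp / (η·t_res) = [50.8 × 1330 × 2530] / [3963 × 138.864] = 310.616 s⁻²
γ̇_max = sqrt(310.616) = 17.6243 s⁻¹
N_max = γ̇_max h / (πD) = 17.6243·0.00411/(π·0.0907) = 0.254212 rev/s → ×60 = 15.2527 rpm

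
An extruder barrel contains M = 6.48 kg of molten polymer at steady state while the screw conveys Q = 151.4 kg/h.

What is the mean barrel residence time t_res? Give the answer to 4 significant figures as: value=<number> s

Throughput in SI: Q_s = 151.4 kg/h ÷ 3600 s/h = 0.0420556 kg/s
t_res = M / Q_s = 6.48 ÷ 0.0420556 = 154.082 s

value=154.1 s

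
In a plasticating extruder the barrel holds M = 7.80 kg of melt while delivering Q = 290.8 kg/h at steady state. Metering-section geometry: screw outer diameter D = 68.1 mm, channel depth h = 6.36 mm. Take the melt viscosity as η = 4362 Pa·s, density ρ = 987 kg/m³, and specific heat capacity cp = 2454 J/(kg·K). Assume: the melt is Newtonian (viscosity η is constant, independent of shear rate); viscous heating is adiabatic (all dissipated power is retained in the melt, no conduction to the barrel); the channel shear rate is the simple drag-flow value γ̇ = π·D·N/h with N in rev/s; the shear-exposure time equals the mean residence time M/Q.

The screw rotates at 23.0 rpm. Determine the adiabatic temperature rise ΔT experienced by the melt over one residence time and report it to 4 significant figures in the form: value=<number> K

value=28.92 K

Convert throughput: Q = 290.8 kg/h = 290.8/3600 = 0.0807778 kg/s
t_res = M / Q_s = 7.80 ÷ 0.0807778 = 96.5612 s
D = 68.1 mm = 0.0681 m;  h = 6.36 mm = 0.00636 m;  N = 23.0 rpm / 60 = 0.383333 rev/s
Shear rate: γ̇ = πDN/h = π·0.0681·0.383333/0.00636 = 12.8949 s⁻¹
Adiabatic rise: ΔT = η γ̇² t_res / (ρ cp) = 4362·(12.8949)²·96.5612 / (987·2454) = 28.9154 K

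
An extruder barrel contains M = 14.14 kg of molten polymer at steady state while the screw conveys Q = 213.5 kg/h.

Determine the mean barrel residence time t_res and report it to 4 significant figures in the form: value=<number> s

Q_s = Q / 3600 = 213.5 / 3600 = 0.0593056 kg/s
t_res = M / Q_s = 14.14 / 0.0593056 = 238.426 s

value=238.4 s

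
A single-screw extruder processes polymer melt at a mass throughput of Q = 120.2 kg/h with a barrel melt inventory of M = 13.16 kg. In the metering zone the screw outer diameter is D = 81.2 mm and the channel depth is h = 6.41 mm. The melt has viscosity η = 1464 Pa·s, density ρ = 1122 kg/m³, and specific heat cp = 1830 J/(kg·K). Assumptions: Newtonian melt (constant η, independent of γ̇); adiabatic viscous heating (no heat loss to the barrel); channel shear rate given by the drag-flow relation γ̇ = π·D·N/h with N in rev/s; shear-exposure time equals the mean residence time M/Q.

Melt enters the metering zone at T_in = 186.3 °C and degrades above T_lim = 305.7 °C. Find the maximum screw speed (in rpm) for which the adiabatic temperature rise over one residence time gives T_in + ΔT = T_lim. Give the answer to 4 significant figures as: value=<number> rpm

Throughput in SI: Q_s = 120.2 kg/h ÷ 3600 s/h = 0.0333889 kg/s
t_res = M / Q_s = 13.16 ÷ 0.0333889 = 394.143 s
Convert to metres: D = 0.0812 m, h = 0.00641 m
Allowable rise: ΔT_a = T_lim − T_in = 305.7 − 186.3 = 119.4 K
γ̇_max² = ΔT_a·ρ·cp / (η·t_res) = [119.4 × 1122 × 1830] / [1464 × 394.143] = 424.867 s⁻²
γ̇_max = √424.867 = 20.6123 s⁻¹
N_max = γ̇_max h / (πD) = 20.6123·0.00641/(π·0.0812) = 0.517939 rev/s → ×60 = 31.0764 rpm

value=31.08 rpm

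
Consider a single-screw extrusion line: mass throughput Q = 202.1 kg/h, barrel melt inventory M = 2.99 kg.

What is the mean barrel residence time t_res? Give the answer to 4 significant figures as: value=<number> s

Convert throughput: Q = 202.1 kg/h = 202.1/3600 = 0.0561389 kg/s
t_res = M / Q_s = 2.99 ÷ 0.0561389 = 53.2608 s

value=53.26 s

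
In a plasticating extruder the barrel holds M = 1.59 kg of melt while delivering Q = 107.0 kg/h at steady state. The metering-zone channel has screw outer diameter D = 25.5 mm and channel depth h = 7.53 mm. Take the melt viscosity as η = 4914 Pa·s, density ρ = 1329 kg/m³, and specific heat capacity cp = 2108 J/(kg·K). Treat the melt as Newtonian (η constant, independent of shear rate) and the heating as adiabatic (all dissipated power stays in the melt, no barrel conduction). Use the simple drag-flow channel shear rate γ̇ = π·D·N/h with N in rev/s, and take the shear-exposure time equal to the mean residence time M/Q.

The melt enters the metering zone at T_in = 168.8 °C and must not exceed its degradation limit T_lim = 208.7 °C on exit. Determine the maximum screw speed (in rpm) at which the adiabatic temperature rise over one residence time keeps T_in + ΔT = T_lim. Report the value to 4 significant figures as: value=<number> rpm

Q_s = Q / 3600 = 107.0 / 3600 = 0.0297222 kg/s
t_res = M / Q_s = 1.59 ÷ 0.0297222 = 53.4953 s
Convert to metres: D = 0.0255 m, h = 0.00753 m
ΔT_a = T_lim − T_in = 208.7 − 168.8 = 39.9 K
γ̇_max² = ΔT_a·ρ·cp/(η·t_res) = 39.9·1329·2108/(4914·53.4953) = 425.224 s⁻²
Take the square root: γ̇_max = √(425.224) = 20.621 s⁻¹
N_max = γ̇_max h / (πD) = 20.621·0.00753/(π·0.0255) = 1.93827 rev/s → ×60 = 116.296 rpm

value=116.3 rpm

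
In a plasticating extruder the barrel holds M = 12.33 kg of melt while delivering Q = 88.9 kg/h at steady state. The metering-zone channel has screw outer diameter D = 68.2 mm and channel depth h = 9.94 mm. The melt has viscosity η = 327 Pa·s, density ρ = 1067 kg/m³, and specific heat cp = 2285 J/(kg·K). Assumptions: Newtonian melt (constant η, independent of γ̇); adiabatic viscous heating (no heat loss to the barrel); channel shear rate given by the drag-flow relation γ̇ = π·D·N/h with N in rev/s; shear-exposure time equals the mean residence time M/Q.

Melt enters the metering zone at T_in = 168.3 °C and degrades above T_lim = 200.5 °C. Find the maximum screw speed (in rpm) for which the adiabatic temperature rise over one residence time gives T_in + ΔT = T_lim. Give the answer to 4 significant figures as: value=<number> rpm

Throughput in SI: Q_s = 88.9 kg/h ÷ 3600 s/h = 0.0246944 kg/s
t_res = M / Q_s = 12.33 / 0.0246944 = 499.303 s
Convert to metres: D = 0.0682 m, h = 0.00994 m
ΔT_a = T_lim − T_in = 200.5 − 168.3 = 32.2 K
γ̇_max² = ΔT_a·ρ·cp/(η·t_res) = 32.2·1067·2285/(327·499.303) = 480.834 s⁻²
Take the square root: γ̇_max = √(480.834) = 21.9279 s⁻¹
N_max = γ̇_max h / (πD) = 21.9279·0.00994/(π·0.0682) = 1.0173 rev/s → ×60 = 61.0381 rpm

value=61.04 rpm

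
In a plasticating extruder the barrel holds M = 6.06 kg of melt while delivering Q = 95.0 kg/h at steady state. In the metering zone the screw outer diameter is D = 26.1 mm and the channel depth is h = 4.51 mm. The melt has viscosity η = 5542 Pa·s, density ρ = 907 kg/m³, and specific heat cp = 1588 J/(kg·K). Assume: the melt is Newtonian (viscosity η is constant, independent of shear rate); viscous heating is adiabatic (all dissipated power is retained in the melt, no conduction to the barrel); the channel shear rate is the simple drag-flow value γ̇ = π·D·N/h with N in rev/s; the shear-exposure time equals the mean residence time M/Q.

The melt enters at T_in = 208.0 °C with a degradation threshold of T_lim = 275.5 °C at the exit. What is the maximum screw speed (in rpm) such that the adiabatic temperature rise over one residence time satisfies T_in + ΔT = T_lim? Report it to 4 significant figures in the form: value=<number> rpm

Throughput in SI: Q_s = 95.0 kg/h ÷ 3600 s/h = 0.0263889 kg/s
t_res = M / Q_s = 6.06 ÷ 0.0263889 = 229.642 s
D = 26.1 mm = 0.0261 m;  h = 4.51 mm = 0.00451 m
ΔT_a = T_lim − T_in = 275.5 °C − 208.0 °C = 67.5 K
γ̇_max² = ΔT_a·ρ·cp / (η·t_res) = [67.5 × 907 × 1588] / [5542 × 229.642] = 76.3912 s⁻²
γ̇_max = sqrt(76.3912) = 8.74021 s⁻¹
N_max = γ̇_max h / (πD) = 8.74021·0.00451/(π·0.0261) = 0.480737 rev/s → ×60 = 28.8442 rpm

value=28.84 rpm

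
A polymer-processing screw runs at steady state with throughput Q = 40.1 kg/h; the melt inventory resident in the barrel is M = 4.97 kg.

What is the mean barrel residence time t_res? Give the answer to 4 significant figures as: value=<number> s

value=446.2 s

Convert throughput: Q = 40.1 kg/h = 40.1/3600 = 0.0111389 kg/s
Mean residence time: t_res = M/Q_s = 4.97 kg / 0.0111389 kg/s = 446.185 s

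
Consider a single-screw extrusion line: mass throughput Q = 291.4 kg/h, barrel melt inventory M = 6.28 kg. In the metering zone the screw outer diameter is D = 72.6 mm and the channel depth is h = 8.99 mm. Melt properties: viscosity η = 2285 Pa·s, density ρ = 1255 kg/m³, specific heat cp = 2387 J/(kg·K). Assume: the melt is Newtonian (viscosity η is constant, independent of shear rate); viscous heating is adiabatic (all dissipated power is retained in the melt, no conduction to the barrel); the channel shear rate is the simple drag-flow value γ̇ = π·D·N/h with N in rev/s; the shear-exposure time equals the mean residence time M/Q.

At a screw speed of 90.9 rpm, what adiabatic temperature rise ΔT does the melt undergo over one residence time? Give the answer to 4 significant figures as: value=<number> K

Q_s = Q / 3600 = 291.4 / 3600 = 0.0809444 kg/s
t_res = M / Q_s = 6.28 ÷ 0.0809444 = 77.5841 s
D = 72.6 mm = 0.0726 m;  h = 8.99 mm = 0.00899 m;  N = 90.9 rpm / 60 = 1.515 rev/s
γ̇ = π D N / h = (π)(0.0726)(1.515) / 0.00899 = 38.4361 s⁻¹
ΔT = η·γ̇²·t_res/(ρ·cp) = [2285 × 38.4361² × 77.5841] / [1255 × 2387] = 87.4262 K

value=87.43 K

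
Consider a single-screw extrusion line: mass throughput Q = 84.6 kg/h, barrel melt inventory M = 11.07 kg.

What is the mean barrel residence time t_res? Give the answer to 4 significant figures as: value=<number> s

Throughput in SI: Q_s = 84.6 kg/h ÷ 3600 s/h = 0.0235 kg/s
t_res = M / Q_s = 11.07 / 0.0235 = 471.064 s

value=471.1 s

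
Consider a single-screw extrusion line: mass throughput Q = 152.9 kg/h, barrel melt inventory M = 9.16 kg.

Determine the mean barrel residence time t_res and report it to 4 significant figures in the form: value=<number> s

Convert throughput: Q = 152.9 kg/h = 152.9/3600 = 0.0424722 kg/s
t_res = M / Q_s = 9.16 / 0.0424722 = 215.67 s

value=215.7 s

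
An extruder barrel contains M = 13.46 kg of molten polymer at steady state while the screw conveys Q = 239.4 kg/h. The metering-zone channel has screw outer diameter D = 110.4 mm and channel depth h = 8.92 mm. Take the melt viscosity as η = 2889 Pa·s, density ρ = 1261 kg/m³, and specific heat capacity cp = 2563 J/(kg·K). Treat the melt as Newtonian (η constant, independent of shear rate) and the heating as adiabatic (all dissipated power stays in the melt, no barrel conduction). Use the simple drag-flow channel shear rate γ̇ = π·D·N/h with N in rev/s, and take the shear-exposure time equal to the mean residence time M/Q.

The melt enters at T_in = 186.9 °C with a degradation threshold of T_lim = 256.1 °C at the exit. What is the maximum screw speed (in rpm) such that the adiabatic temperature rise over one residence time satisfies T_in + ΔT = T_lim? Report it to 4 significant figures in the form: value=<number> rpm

value=30.18 rpm

Convert throughput: Q = 239.4 kg/h = 239.4/3600 = 0.0665 kg/s
t_res = M / Q_s = 13.46 ÷ 0.0665 = 202.406 s
Geometry in SI: D = 110.4 mm → 0.1104 m, h = 8.92 mm → 0.00892 m
ΔT_a = T_lim − T_in = 256.1 − 186.9 = 69.2 K
γ̇_max² = ΔT_a·ρ·cp / (η·t_res) = [69.2 × 1261 × 2563] / [2889 × 202.406] = 382.471 s⁻²
γ̇_max = sqrt(382.471) = 19.5569 s⁻¹
Solve γ̇ = πDN/h for N: N_max = γ̇_max·h/(π·D) = 19.5569 × 0.00892 / (π × 0.1104) = 0.502974 rev/s = 30.1784 rpm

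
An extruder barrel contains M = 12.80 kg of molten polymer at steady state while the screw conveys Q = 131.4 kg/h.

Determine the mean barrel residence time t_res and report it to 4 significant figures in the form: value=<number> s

Throughput in SI: Q_s = 131.4 kg/h ÷ 3600 s/h = 0.0365 kg/s
t_res = M / Q_s = 12.80 / 0.0365 = 350.685 s

value=350.7 s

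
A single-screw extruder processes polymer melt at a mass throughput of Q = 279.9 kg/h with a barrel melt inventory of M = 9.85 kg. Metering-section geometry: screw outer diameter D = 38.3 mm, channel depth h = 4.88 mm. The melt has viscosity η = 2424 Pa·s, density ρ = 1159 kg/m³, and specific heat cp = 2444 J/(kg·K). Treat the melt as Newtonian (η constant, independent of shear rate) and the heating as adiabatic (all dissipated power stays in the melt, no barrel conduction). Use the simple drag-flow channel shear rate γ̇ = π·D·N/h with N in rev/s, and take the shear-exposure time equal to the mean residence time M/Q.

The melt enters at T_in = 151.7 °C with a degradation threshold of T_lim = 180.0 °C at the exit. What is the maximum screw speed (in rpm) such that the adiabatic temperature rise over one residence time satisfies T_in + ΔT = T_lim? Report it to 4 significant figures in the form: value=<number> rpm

Throughput in SI: Q_s = 279.9 kg/h ÷ 3600 s/h = 0.07775 kg/s
t_res = M / Q_s = 9.85 ÷ 0.07775 = 126.688 s
Convert to metres: D = 0.0383 m, h = 0.00488 m
Allowable rise: ΔT_a = T_lim − T_in = 180.0 − 151.7 = 28.3 K
γ̇_max² = ΔT_a·ρ·cp/(η·t_res) = 28.3·1159·2444/(2424·126.688) = 261.037 s⁻²
Take the square root: γ̇_max = √(261.037) = 16.1566 s⁻¹
Solve γ̇ = πDN/h for N: N_max = γ̇_max·h/(π·D) = 16.1566 × 0.00488 / (π × 0.0383) = 0.655273 rev/s = 39.3164 rpm

value=39.32 rpm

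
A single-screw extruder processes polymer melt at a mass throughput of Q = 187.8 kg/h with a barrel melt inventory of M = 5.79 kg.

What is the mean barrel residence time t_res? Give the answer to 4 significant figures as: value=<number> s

value=111.0 s

Throughput in SI: Q_s = 187.8 kg/h ÷ 3600 s/h = 0.0521667 kg/s
t_res = M / Q_s = 5.79 / 0.0521667 = 110.99 s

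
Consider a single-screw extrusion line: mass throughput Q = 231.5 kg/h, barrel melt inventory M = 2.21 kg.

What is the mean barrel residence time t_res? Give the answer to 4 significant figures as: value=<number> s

value=34.37 s

Throughput in SI: Q_s = 231.5 kg/h ÷ 3600 s/h = 0.0643056 kg/s
t_res = M / Q_s = 2.21 / 0.0643056 = 34.3672 s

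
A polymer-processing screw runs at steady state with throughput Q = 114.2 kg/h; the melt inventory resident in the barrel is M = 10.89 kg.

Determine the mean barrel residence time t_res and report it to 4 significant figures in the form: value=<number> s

Throughput in SI: Q_s = 114.2 kg/h ÷ 3600 s/h = 0.0317222 kg/s
t_res = M / Q_s = 10.89 ÷ 0.0317222 = 343.292 s

value=343.3 s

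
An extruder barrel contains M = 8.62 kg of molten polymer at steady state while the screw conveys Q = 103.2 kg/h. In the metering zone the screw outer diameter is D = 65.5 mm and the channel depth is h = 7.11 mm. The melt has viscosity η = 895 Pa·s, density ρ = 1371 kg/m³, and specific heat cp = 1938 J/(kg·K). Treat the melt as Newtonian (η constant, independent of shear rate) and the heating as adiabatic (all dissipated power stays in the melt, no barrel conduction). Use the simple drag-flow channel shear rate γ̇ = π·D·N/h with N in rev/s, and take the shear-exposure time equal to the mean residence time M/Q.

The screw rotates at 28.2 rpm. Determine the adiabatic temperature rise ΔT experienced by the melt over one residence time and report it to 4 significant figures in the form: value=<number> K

Convert throughput: Q = 103.2 kg/h = 103.2/3600 = 0.0286667 kg/s
Mean residence time: t_res = M/Q_s = 8.62 kg / 0.0286667 kg/s = 300.698 s
Geometry in metres: D = 65.5 mm → 0.0655 m, h = 7.11 mm → 0.00711 m; screw speed N = 28.2 rpm = 0.47 rev/s
γ̇ = π·D·N / h = π · 0.0655 · 0.47 / 0.00711 = 13.6025 s⁻¹
Adiabatic rise: ΔT = η γ̇² t_res / (ρ cp) = 895·(13.6025)²·300.698 / (1371·1938) = 18.7413 K

value=18.74 K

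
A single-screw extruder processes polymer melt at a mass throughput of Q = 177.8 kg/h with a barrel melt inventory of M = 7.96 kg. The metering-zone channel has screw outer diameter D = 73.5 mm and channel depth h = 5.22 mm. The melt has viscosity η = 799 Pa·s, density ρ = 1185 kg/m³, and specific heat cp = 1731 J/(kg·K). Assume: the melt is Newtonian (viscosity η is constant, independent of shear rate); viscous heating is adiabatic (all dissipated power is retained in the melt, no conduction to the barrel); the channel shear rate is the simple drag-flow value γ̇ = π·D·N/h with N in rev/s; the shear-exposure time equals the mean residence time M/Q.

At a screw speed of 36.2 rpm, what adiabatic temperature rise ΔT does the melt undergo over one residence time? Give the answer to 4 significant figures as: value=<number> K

value=44.72 K

Q_s = Q / 3600 = 177.8 / 3600 = 0.0493889 kg/s
Mean residence time: t_res = M/Q_s = 7.96 kg / 0.0493889 kg/s = 161.17 s
Convert to SI: D = 0.0735 m, h = 0.00522 m, N = 36.2/60 = 0.603333 rev/s
γ̇ = π·D·N / h = π · 0.0735 · 0.603333 / 0.00522 = 26.6885 s⁻¹
Adiabatic rise: ΔT = η γ̇² t_res / (ρ cp) = 799·(26.6885)²·161.17 / (1185·1731) = 44.716 K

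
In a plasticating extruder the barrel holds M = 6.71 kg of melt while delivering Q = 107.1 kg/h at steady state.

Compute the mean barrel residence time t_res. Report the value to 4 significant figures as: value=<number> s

Q_s = Q / 3600 = 107.1 / 3600 = 0.02975 kg/s
t_res = M / Q_s = 6.71 ÷ 0.02975 = 225.546 s

value=225.5 s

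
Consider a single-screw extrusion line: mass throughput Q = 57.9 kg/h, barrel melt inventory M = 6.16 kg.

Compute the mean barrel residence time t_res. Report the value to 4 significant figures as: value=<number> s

value=383.0 s

Convert throughput: Q = 57.9 kg/h = 57.9/3600 = 0.0160833 kg/s
Mean residence time: t_res = M/Q_s = 6.16 kg / 0.0160833 kg/s = 383.005 s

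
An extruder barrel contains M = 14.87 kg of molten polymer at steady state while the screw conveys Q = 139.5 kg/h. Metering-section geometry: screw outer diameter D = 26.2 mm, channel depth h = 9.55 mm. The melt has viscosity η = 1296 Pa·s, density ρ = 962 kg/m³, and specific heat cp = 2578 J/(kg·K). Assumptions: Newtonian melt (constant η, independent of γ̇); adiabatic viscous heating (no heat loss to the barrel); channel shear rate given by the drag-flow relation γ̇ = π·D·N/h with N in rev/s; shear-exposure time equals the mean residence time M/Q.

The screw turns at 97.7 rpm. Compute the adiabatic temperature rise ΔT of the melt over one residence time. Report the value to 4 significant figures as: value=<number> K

Throughput in SI: Q_s = 139.5 kg/h ÷ 3600 s/h = 0.03875 kg/s
Mean residence time: t_res = M/Q_s = 14.87 kg / 0.03875 kg/s = 383.742 s
D = 26.2 mm = 0.0262 m;  h = 9.55 mm = 0.00955 m;  N = 97.7 rpm / 60 = 1.62833 rev/s
γ̇ = π D N / h = (π)(0.0262)(1.62833) / 0.00955 = 14.0343 s⁻¹
Adiabatic rise: ΔT = η γ̇² t_res / (ρ cp) = 1296·(14.0343)²·383.742 / (962·2578) = 39.4974 K

value=39.50 K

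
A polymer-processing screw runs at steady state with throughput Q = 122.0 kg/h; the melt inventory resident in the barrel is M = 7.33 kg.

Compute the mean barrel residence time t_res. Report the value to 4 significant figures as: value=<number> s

Q_s = Q / 3600 = 122.0 / 3600 = 0.0338889 kg/s
t_res = M / Q_s = 7.33 / 0.0338889 = 216.295 s

value=216.3 s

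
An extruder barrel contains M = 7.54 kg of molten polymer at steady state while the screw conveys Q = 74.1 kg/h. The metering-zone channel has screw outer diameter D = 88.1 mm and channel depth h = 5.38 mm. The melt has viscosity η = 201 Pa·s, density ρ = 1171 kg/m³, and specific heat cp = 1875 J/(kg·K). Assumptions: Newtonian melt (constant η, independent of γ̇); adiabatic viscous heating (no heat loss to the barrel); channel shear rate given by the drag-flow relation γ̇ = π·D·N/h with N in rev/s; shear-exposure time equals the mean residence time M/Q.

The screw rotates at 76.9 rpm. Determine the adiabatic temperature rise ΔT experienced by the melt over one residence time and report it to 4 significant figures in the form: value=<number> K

value=145.8 K

Convert throughput: Q = 74.1 kg/h = 74.1/3600 = 0.0205833 kg/s
Mean residence time: t_res = M/Q_s = 7.54 kg / 0.0205833 kg/s = 366.316 s
Convert to SI: D = 0.0881 m, h = 0.00538 m, N = 76.9/60 = 1.28167 rev/s
γ̇ = π·D·N / h = π · 0.0881 · 1.28167 / 0.00538 = 65.9354 s⁻¹
Adiabatic rise: ΔT = η γ̇² t_res / (ρ cp) = 201·(65.9354)²·366.316 / (1171·1875) = 145.791 K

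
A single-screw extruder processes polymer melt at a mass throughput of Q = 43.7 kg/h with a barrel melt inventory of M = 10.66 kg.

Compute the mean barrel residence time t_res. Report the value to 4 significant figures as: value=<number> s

value=878.2 s

Throughput in SI: Q_s = 43.7 kg/h ÷ 3600 s/h = 0.0121389 kg/s
t_res = M / Q_s = 10.66 ÷ 0.0121389 = 878.169 s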